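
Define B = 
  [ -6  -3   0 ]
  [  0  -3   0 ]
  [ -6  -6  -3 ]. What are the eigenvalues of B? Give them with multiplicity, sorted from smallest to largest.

Characteristic polynomial: p(μ) = μ^3 + 12μ^2 + 45μ + 54 = (μ + 3)^2(μ + 6).
Roots (with multiplicity): -6, -3, -3.

-6, -3, -3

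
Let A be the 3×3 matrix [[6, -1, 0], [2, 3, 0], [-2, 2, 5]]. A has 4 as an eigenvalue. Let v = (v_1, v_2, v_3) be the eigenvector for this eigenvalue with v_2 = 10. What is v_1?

A − 4I = [[2, -1, 0], [2, -1, 0], [-2, 2, 1]].
Solving (A − 4I)v = 0 gives the eigenspace spanned by (5, 10, -10).
With v_2 = 10, v = (5, 10, -10), so v_1 = 5.

5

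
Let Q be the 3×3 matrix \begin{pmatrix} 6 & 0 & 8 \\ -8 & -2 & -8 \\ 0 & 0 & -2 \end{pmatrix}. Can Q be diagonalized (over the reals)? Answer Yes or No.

Characteristic polynomial: p(λ) = λ^3 - 2λ^2 - 20λ - 24 = (λ - 6)(λ + 2)^2.
λ = -2 has algebraic multiplicity 2; rank(Q + 2I) = 1, so geometric multiplicity = 2.
Every eigenvalue has geometric = algebraic multiplicity, so Q is diagonalizable.

Yes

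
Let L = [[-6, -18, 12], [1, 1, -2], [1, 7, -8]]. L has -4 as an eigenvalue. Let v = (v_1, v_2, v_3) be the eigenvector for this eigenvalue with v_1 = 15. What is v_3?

L + 4I = [[-2, -18, 12], [1, 5, -2], [1, 7, -4]].
Solving (L + 4I)v = 0 gives the eigenspace spanned by (15, -5, -5).
With v_1 = 15, v = (15, -5, -5), so v_3 = -5.

-5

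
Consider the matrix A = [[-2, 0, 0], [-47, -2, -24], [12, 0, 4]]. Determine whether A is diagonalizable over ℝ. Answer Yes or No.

No

Characteristic polynomial: p(μ) = μ^3 - 12μ - 16 = (μ - 4)(μ + 2)^2.
μ = -2 has algebraic multiplicity 2; rank(A + 2I) = 2, so geometric multiplicity = 1.
Geometric multiplicity < algebraic multiplicity, so A is not diagonalizable.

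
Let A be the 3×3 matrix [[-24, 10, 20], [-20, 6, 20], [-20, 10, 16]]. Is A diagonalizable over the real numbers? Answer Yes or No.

Yes

Characteristic polynomial: p(μ) = μ^3 + 2μ^2 - 32μ - 96 = (μ - 6)(μ + 4)^2.
μ = -4 has algebraic multiplicity 2; rank(A + 4I) = 1, so geometric multiplicity = 2.
Every eigenvalue has geometric = algebraic multiplicity, so A is diagonalizable.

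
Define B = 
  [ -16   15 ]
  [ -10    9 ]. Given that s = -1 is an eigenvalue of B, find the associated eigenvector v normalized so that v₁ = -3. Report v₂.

-3

B + 1I = [[-15, 15], [-10, 10]].
Solving (B + 1I)v = 0 gives the eigenspace spanned by (-3, -3).
With v₁ = -3, v = (-3, -3), so v₂ = -3.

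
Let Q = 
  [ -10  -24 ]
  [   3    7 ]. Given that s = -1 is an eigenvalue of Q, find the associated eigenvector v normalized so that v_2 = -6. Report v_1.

Q + 1I = [[-9, -24], [3, 8]].
Solving (Q + 1I)v = 0 gives the eigenspace spanned by (16, -6).
With v_2 = -6, v = (16, -6), so v_1 = 16.

16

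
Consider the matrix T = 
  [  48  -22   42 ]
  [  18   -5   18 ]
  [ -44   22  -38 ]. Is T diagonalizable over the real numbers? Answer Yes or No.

Characteristic polynomial: p(r) = r^3 - 5r^2 - 26r + 120 = (r - 6)(r - 4)(r + 5).
All 3 eigenvalues are distinct, so T is diagonalizable.

Yes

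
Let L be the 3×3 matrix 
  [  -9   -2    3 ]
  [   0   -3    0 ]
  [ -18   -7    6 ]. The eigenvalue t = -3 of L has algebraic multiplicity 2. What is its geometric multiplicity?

1

L + 3I = [[-6, -2, 3], [0, 0, 0], [-18, -7, 9]].
This matrix has rank 2, so its null space has dimension 3 − 2 = 1.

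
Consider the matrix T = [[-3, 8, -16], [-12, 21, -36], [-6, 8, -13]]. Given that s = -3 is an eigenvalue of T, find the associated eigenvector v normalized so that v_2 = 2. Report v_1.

T + 3I = [[0, 8, -16], [-12, 24, -36], [-6, 8, -10]].
Solving (T + 3I)v = 0 gives the eigenspace spanned by (1, 2, 1).
With v_2 = 2, v = (1, 2, 1), so v_1 = 1.

1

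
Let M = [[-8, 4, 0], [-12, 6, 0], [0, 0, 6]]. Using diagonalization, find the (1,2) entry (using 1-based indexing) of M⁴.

Characteristic polynomial: r^3 - 4r^2 - 12r = r(r - 6)(r + 2), so the eigenvalues are -2, 0, 6.
r=6: eigenvector (0, 0, 1).
r=-2: eigenvector (-2, -3, 0).
r=0: eigenvector (1, 2, 0).
P = [[0, -2, 1], [0, -3, 2], [1, 0, 0]], D = diag(6, -2, 0), P⁻¹ = [[0, 0, 1], [-2, 1, 0], [-3, 2, 0]].
M⁴ = P·diag(1296, 16, 0)·P⁻¹ = [[64, -32, 0], [96, -48, 0], [0, 0, 1296]].
The requested entry is -32.

-32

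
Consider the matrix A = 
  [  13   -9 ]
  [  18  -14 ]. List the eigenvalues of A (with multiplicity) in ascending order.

-5, 4

Characteristic polynomial: p(μ) = μ^2 + μ - 20 = (μ - 4)(μ + 5).
Roots (with multiplicity): -5, 4.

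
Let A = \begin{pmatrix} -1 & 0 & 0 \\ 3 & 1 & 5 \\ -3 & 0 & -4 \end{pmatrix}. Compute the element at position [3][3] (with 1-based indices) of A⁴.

256

Characteristic polynomial: t^3 + 4t^2 - t - 4 = (t - 1)(t + 1)(t + 4), so the eigenvalues are -4, -1, 1.
t=-1: eigenvector (1, 1, -1).
t=-4: eigenvector (0, -1, 1).
t=1: eigenvector (0, 1, 0).
P = [[1, 0, 0], [1, -1, 1], [-1, 1, 0]], D = diag(-1, -4, 1), P⁻¹ = [[1, 0, 0], [1, 0, 1], [0, 1, 1]].
A⁴ = P·diag(1, 256, 1)·P⁻¹ = [[1, 0, 0], [-255, 1, -255], [255, 0, 256]].
The requested entry is 256.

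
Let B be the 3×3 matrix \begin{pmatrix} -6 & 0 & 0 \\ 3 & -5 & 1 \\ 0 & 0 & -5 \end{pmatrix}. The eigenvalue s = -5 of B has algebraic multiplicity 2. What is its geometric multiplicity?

1

B + 5I = [[-1, 0, 0], [3, 0, 1], [0, 0, 0]].
This matrix has rank 2, so its null space has dimension 3 − 2 = 1.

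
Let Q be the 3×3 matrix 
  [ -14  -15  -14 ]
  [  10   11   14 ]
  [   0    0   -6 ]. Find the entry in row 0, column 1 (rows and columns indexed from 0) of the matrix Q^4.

Characteristic polynomial: r^3 + 9r^2 + 14r - 24 = (r - 1)(r + 4)(r + 6), so the eigenvalues are -6, -4, 1.
r=-6: eigenvector (2, -2, 1).
r=1: eigenvector (-1, 1, 0).
r=-4: eigenvector (3, -2, 0).
P = [[2, -1, 3], [-2, 1, -2], [1, 0, 0]], D = diag(-6, 1, -4), P⁻¹ = [[0, 0, 1], [2, 3, 2], [1, 1, 0]].
Q⁴ = P·diag(1296, 1, 256)·P⁻¹ = [[766, 765, 2590], [-510, -509, -2590], [0, 0, 1296]].
The requested entry is 765.

765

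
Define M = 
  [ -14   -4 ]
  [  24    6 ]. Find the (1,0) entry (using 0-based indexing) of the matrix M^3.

Characteristic polynomial: r^2 + 8r + 12 = (r + 2)(r + 6), so the eigenvalues are -6, -2.
r=-2: eigenvector (1, -3).
r=-6: eigenvector (1, -2).
P = [[1, 1], [-3, -2]], D = diag(-2, -6), P⁻¹ = [[-2, -1], [3, 1]].
M³ = P·diag(-8, -216)·P⁻¹ = [[-632, -208], [1248, 408]].
The requested entry is 1248.

1248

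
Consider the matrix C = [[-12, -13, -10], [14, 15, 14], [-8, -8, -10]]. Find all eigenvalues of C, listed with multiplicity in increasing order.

Characteristic polynomial: p(s) = s^3 + 7s^2 + 4s - 12 = (s - 1)(s + 2)(s + 6).
Roots (with multiplicity): -6, -2, 1.

-6, -2, 1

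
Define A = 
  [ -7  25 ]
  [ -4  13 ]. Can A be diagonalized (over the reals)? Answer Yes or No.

Characteristic polynomial: p(t) = t^2 - 6t + 9 = (t - 3)^2.
t = 3 has algebraic multiplicity 2; rank(A − 3I) = 1, so geometric multiplicity = 1.
Geometric multiplicity < algebraic multiplicity, so A is not diagonalizable.

No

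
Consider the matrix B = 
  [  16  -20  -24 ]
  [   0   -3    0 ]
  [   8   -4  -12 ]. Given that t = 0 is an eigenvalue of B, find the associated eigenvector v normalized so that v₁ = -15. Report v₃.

B = [[16, -20, -24], [0, -3, 0], [8, -4, -12]].
Solving (B)v = 0 gives the eigenspace spanned by (-15, 0, -10).
With v₁ = -15, v = (-15, 0, -10), so v₃ = -10.

-10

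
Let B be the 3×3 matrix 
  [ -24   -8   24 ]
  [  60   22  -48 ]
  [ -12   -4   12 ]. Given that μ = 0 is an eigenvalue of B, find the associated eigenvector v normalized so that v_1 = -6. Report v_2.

B = [[-24, -8, 24], [60, 22, -48], [-12, -4, 12]].
Solving (B)v = 0 gives the eigenspace spanned by (-6, 12, -2).
With v_1 = -6, v = (-6, 12, -2), so v_2 = 12.

12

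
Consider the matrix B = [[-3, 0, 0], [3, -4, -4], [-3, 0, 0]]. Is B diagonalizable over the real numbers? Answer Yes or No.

Yes

Characteristic polynomial: p(s) = s^3 + 7s^2 + 12s = s(s + 3)(s + 4).
All 3 eigenvalues are distinct, so B is diagonalizable.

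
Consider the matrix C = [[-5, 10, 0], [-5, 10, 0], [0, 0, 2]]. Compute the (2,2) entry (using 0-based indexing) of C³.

8

Characteristic polynomial: t^3 - 7t^2 + 10t = t(t - 5)(t - 2), so the eigenvalues are 0, 2, 5.
t=0: eigenvector (-2, -1, 0).
t=5: eigenvector (1, 1, 0).
t=2: eigenvector (0, 0, 1).
P = [[-2, 1, 0], [-1, 1, 0], [0, 0, 1]], D = diag(0, 5, 2), P⁻¹ = [[-1, 1, 0], [-1, 2, 0], [0, 0, 1]].
C³ = P·diag(0, 125, 8)·P⁻¹ = [[-125, 250, 0], [-125, 250, 0], [0, 0, 8]].
The requested entry is 8.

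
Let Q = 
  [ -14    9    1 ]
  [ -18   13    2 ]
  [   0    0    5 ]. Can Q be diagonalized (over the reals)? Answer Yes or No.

Characteristic polynomial: p(t) = t^3 - 4t^2 - 25t + 100 = (t - 5)(t - 4)(t + 5).
All 3 eigenvalues are distinct, so Q is diagonalizable.

Yes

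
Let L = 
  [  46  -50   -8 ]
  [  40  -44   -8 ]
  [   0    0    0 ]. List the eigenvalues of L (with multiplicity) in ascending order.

Characteristic polynomial: p(s) = s^3 - 2s^2 - 24s = s(s - 6)(s + 4).
Roots (with multiplicity): -4, 0, 6.

-4, 0, 6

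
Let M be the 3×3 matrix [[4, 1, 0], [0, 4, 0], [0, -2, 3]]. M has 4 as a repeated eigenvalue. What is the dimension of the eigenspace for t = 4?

M − 4I = [[0, 1, 0], [0, 0, 0], [0, -2, -1]].
This matrix has rank 2, so its null space has dimension 3 − 2 = 1.

1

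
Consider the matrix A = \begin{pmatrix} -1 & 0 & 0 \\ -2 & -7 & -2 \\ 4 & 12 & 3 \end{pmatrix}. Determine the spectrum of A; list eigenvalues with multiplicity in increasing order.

-3, -1, -1

Characteristic polynomial: p(λ) = λ^3 + 5λ^2 + 7λ + 3 = (λ + 1)^2(λ + 3).
Roots (with multiplicity): -3, -1, -1.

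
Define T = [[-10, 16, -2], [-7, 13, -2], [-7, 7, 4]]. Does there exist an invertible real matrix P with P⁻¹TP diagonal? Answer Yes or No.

Characteristic polynomial: p(r) = r^3 - 7r^2 - 6r + 72 = (r - 6)(r - 4)(r + 3).
All 3 eigenvalues are distinct, so T is diagonalizable.

Yes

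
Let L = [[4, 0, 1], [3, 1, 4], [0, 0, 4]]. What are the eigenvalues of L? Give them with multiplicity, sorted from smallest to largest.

Characteristic polynomial: p(r) = r^3 - 9r^2 + 24r - 16 = (r - 4)^2(r - 1).
Roots (with multiplicity): 1, 4, 4.

1, 4, 4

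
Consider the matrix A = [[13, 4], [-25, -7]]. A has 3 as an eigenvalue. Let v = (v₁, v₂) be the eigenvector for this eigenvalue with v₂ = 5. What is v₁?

-2

A − 3I = [[10, 4], [-25, -10]].
Solving (A − 3I)v = 0 gives the eigenspace spanned by (-2, 5).
With v₂ = 5, v = (-2, 5), so v₁ = -2.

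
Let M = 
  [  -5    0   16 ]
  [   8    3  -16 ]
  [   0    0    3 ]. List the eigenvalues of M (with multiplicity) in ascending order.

Characteristic polynomial: p(μ) = μ^3 - μ^2 - 21μ + 45 = (μ - 3)^2(μ + 5).
Roots (with multiplicity): -5, 3, 3.

-5, 3, 3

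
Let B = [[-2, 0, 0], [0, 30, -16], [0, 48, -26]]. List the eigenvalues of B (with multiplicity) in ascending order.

Characteristic polynomial: p(λ) = λ^3 - 2λ^2 - 20λ - 24 = (λ - 6)(λ + 2)^2.
Roots (with multiplicity): -2, -2, 6.

-2, -2, 6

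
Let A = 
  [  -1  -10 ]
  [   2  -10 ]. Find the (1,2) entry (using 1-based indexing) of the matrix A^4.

6710

Characteristic polynomial: r^2 + 11r + 30 = (r + 5)(r + 6), so the eigenvalues are -6, -5.
r=-5: eigenvector (5, 2).
r=-6: eigenvector (2, 1).
P = [[5, 2], [2, 1]], D = diag(-5, -6), P⁻¹ = [[1, -2], [-2, 5]].
A⁴ = P·diag(625, 1296)·P⁻¹ = [[-2059, 6710], [-1342, 3980]].
The requested entry is 6710.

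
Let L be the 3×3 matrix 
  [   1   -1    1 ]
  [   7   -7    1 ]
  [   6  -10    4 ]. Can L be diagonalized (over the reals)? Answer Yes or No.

No

Characteristic polynomial: p(t) = t^3 + 2t^2 - 20t + 24 = (t - 2)^2(t + 6).
t = 2 has algebraic multiplicity 2; rank(L − 2I) = 2, so geometric multiplicity = 1.
Geometric multiplicity < algebraic multiplicity, so L is not diagonalizable.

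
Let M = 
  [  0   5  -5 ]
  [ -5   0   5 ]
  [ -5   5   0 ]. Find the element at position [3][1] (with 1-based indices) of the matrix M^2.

-25

Characteristic polynomial: s^3 - 25s = s(s - 5)(s + 5), so the eigenvalues are -5, 0, 5.
s=-5: eigenvector (1, 0, 1).
s=0: eigenvector (1, 1, 1).
s=5: eigenvector (0, 1, 1).
P = [[1, 1, 0], [0, 1, 1], [1, 1, 1]], D = diag(-5, 0, 5), P⁻¹ = [[0, -1, 1], [1, 1, -1], [-1, 0, 1]].
M² = P·diag(25, 0, 25)·P⁻¹ = [[0, -25, 25], [-25, 0, 25], [-25, -25, 50]].
The requested entry is -25.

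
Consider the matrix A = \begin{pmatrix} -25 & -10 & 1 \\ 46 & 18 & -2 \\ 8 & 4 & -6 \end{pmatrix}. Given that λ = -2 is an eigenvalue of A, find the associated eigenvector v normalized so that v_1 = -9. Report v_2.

21

A + 2I = [[-23, -10, 1], [46, 20, -2], [8, 4, -4]].
Solving (A + 2I)v = 0 gives the eigenspace spanned by (-9, 21, 3).
With v_1 = -9, v = (-9, 21, 3), so v_2 = 21.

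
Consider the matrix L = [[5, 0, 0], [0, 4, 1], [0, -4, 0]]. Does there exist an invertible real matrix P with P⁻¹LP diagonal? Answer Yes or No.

No

Characteristic polynomial: p(r) = r^3 - 9r^2 + 24r - 20 = (r - 5)(r - 2)^2.
r = 2 has algebraic multiplicity 2; rank(L − 2I) = 2, so geometric multiplicity = 1.
Geometric multiplicity < algebraic multiplicity, so L is not diagonalizable.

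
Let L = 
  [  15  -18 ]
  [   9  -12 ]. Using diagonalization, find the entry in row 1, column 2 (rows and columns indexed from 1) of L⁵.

Characteristic polynomial: λ^2 - 3λ - 18 = (λ - 6)(λ + 3), so the eigenvalues are -3, 6.
λ=-3: eigenvector (1, 1).
λ=6: eigenvector (2, 1).
P = [[1, 2], [1, 1]], D = diag(-3, 6), P⁻¹ = [[-1, 2], [1, -1]].
L⁵ = P·diag(-243, 7776)·P⁻¹ = [[15795, -16038], [8019, -8262]].
The requested entry is -16038.

-16038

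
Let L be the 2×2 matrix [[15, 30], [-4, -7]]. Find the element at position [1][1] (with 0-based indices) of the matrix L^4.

-2639

Characteristic polynomial: r^2 - 8r + 15 = (r - 5)(r - 3), so the eigenvalues are 3, 5.
r=3: eigenvector (-5, 2).
r=5: eigenvector (-3, 1).
P = [[-5, -3], [2, 1]], D = diag(3, 5), P⁻¹ = [[1, 3], [-2, -5]].
L⁴ = P·diag(81, 625)·P⁻¹ = [[3345, 8160], [-1088, -2639]].
The requested entry is -2639.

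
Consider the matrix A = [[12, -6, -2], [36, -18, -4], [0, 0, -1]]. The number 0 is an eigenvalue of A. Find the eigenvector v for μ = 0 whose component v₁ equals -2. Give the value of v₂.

A = [[12, -6, -2], [36, -18, -4], [0, 0, -1]].
Solving (A)v = 0 gives the eigenspace spanned by (-2, -4, 0).
With v₁ = -2, v = (-2, -4, 0), so v₂ = -4.

-4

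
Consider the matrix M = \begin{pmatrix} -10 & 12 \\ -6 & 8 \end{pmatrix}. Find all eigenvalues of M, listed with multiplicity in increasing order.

-4, 2

Characteristic polynomial: p(s) = s^2 + 2s - 8 = (s - 2)(s + 4).
Roots (with multiplicity): -4, 2.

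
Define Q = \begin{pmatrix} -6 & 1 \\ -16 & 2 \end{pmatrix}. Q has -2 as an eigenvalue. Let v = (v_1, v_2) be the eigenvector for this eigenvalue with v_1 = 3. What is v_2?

12

Q + 2I = [[-4, 1], [-16, 4]].
Solving (Q + 2I)v = 0 gives the eigenspace spanned by (3, 12).
With v_1 = 3, v = (3, 12), so v_2 = 12.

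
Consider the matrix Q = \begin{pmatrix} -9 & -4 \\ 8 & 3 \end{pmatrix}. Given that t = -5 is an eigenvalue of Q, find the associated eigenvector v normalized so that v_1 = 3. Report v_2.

-3

Q + 5I = [[-4, -4], [8, 8]].
Solving (Q + 5I)v = 0 gives the eigenspace spanned by (3, -3).
With v_1 = 3, v = (3, -3), so v_2 = -3.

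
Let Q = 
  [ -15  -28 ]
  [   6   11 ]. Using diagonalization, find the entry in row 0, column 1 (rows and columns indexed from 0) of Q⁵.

Characteristic polynomial: s^2 + 4s + 3 = (s + 1)(s + 3), so the eigenvalues are -3, -1.
s=-3: eigenvector (7, -3).
s=-1: eigenvector (-2, 1).
P = [[7, -2], [-3, 1]], D = diag(-3, -1), P⁻¹ = [[1, 2], [3, 7]].
Q⁵ = P·diag(-243, -1)·P⁻¹ = [[-1695, -3388], [726, 1451]].
The requested entry is -3388.

-3388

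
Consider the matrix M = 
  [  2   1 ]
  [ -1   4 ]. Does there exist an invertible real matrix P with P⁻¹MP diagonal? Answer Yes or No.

Characteristic polynomial: p(s) = s^2 - 6s + 9 = (s - 3)^2.
s = 3 has algebraic multiplicity 2; rank(M − 3I) = 1, so geometric multiplicity = 1.
Geometric multiplicity < algebraic multiplicity, so M is not diagonalizable.

No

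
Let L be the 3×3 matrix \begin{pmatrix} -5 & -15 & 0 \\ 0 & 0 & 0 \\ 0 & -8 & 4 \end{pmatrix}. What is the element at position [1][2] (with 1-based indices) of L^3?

-375

Characteristic polynomial: s^3 + s^2 - 20s = s(s - 4)(s + 5), so the eigenvalues are -5, 0, 4.
s=-5: eigenvector (1, 0, 0).
s=4: eigenvector (0, 0, 1).
s=0: eigenvector (-3, 1, 2).
P = [[1, 0, -3], [0, 0, 1], [0, 1, 2]], D = diag(-5, 4, 0), P⁻¹ = [[1, 3, 0], [0, -2, 1], [0, 1, 0]].
L³ = P·diag(-125, 64, 0)·P⁻¹ = [[-125, -375, 0], [0, 0, 0], [0, -128, 64]].
The requested entry is -375.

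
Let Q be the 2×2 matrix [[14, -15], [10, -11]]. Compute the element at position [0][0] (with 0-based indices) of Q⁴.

766

Characteristic polynomial: μ^2 - 3μ - 4 = (μ - 4)(μ + 1), so the eigenvalues are -1, 4.
μ=-1: eigenvector (1, 1).
μ=4: eigenvector (3, 2).
P = [[1, 3], [1, 2]], D = diag(-1, 4), P⁻¹ = [[-2, 3], [1, -1]].
Q⁴ = P·diag(1, 256)·P⁻¹ = [[766, -765], [510, -509]].
The requested entry is 766.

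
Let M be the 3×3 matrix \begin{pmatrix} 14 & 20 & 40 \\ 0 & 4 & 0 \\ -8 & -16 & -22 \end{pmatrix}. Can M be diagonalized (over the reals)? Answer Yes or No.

Characteristic polynomial: p(t) = t^3 + 4t^2 - 20t - 48 = (t - 4)(t + 2)(t + 6).
All 3 eigenvalues are distinct, so M is diagonalizable.

Yes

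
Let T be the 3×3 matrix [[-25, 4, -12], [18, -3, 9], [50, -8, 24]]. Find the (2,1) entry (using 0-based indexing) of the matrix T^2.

Characteristic polynomial: r^3 + 4r^2 + 3r = r(r + 1)(r + 3), so the eigenvalues are -3, -1, 0.
r=-1: eigenvector (1, 0, -2).
r=-3: eigenvector (-2, 1, 4).
r=0: eigenvector (0, 3, 1).
P = [[1, -2, 0], [0, 1, 3], [-2, 4, 1]], D = diag(-1, -3, 0), P⁻¹ = [[-11, 2, -6], [-6, 1, -3], [2, 0, 1]].
T² = P·diag(1, 9, 0)·P⁻¹ = [[97, -16, 48], [-54, 9, -27], [-194, 32, -96]].
The requested entry is 32.

32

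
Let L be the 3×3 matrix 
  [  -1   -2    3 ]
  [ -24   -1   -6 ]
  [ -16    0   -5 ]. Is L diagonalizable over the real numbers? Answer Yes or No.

Characteristic polynomial: p(t) = t^3 + 7t^2 + 11t + 5 = (t + 1)^2(t + 5).
t = -1 has algebraic multiplicity 2; rank(L + 1I) = 2, so geometric multiplicity = 1.
Geometric multiplicity < algebraic multiplicity, so L is not diagonalizable.

No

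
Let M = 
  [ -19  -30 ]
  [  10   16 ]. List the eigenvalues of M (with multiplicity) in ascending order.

-4, 1

Characteristic polynomial: p(μ) = μ^2 + 3μ - 4 = (μ - 1)(μ + 4).
Roots (with multiplicity): -4, 1.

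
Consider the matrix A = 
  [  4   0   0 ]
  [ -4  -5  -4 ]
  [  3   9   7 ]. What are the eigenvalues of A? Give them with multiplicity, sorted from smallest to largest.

1, 1, 4

Characteristic polynomial: p(r) = r^3 - 6r^2 + 9r - 4 = (r - 4)(r - 1)^2.
Roots (with multiplicity): 1, 1, 4.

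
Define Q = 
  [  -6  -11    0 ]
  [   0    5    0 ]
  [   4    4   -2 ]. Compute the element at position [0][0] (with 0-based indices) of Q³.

Characteristic polynomial: s^3 + 3s^2 - 28s - 60 = (s - 5)(s + 2)(s + 6), so the eigenvalues are -6, -2, 5.
s=-6: eigenvector (1, 0, -1).
s=-2: eigenvector (0, 0, 1).
s=5: eigenvector (-1, 1, 0).
P = [[1, 0, -1], [0, 0, 1], [-1, 1, 0]], D = diag(-6, -2, 5), P⁻¹ = [[1, 1, 0], [1, 1, 1], [0, 1, 0]].
Q³ = P·diag(-216, -8, 125)·P⁻¹ = [[-216, -341, 0], [0, 125, 0], [208, 208, -8]].
The requested entry is -216.

-216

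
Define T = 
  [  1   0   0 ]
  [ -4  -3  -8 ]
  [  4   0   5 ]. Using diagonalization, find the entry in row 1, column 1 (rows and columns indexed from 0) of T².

9

Characteristic polynomial: r^3 - 3r^2 - 13r + 15 = (r - 5)(r - 1)(r + 3), so the eigenvalues are -3, 1, 5.
r=5: eigenvector (0, -1, 1).
r=-3: eigenvector (0, 1, 0).
r=1: eigenvector (1, 1, -1).
P = [[0, 0, 1], [-1, 1, 1], [1, 0, -1]], D = diag(5, -3, 1), P⁻¹ = [[1, 0, 1], [0, 1, 1], [1, 0, 0]].
T² = P·diag(25, 9, 1)·P⁻¹ = [[1, 0, 0], [-24, 9, -16], [24, 0, 25]].
The requested entry is 9.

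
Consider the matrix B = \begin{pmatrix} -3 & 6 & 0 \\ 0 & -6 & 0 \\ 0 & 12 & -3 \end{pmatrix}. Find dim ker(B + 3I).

2

B + 3I = [[0, 6, 0], [0, -3, 0], [0, 12, 0]].
This matrix has rank 1, so its null space has dimension 3 − 1 = 2.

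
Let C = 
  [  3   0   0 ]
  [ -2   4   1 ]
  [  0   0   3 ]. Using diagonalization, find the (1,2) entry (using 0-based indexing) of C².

7

Characteristic polynomial: t^3 - 10t^2 + 33t - 36 = (t - 4)(t - 3)^2, so the eigenvalues are 3, 3, 4.
t=4: eigenvector (0, 1, 0).
t=3: eigenvector (1, 3, -1).
t=3: eigenvector (0, -1, 1).
P = [[0, 1, 0], [1, 3, -1], [0, -1, 1]], D = diag(4, 3, 3), P⁻¹ = [[-2, 1, 1], [1, 0, 0], [1, 0, 1]].
C² = P·diag(16, 9, 9)·P⁻¹ = [[9, 0, 0], [-14, 16, 7], [0, 0, 9]].
The requested entry is 7.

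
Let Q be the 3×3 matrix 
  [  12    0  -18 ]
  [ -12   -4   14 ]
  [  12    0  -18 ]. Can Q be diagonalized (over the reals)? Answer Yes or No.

Yes

Characteristic polynomial: p(s) = s^3 + 10s^2 + 24s = s(s + 4)(s + 6).
All 3 eigenvalues are distinct, so Q is diagonalizable.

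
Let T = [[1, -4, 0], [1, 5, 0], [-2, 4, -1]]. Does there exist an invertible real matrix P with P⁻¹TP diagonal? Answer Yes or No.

No

Characteristic polynomial: p(r) = r^3 - 5r^2 + 3r + 9 = (r - 3)^2(r + 1).
r = 3 has algebraic multiplicity 2; rank(T − 3I) = 2, so geometric multiplicity = 1.
Geometric multiplicity < algebraic multiplicity, so T is not diagonalizable.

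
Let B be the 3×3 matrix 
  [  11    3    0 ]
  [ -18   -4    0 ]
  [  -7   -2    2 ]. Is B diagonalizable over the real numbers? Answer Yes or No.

Characteristic polynomial: p(r) = r^3 - 9r^2 + 24r - 20 = (r - 5)(r - 2)^2.
r = 2 has algebraic multiplicity 2; rank(B − 2I) = 2, so geometric multiplicity = 1.
Geometric multiplicity < algebraic multiplicity, so B is not diagonalizable.

No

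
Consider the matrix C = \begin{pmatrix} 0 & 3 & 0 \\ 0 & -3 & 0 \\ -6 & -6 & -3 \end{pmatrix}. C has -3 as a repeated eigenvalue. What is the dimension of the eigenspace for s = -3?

C + 3I = [[3, 3, 0], [0, 0, 0], [-6, -6, 0]].
This matrix has rank 1, so its null space has dimension 3 − 1 = 2.

2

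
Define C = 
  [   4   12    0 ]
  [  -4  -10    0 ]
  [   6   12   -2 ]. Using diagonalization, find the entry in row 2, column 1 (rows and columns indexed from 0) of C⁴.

Characteristic polynomial: t^3 + 8t^2 + 20t + 16 = (t + 2)^2(t + 4), so the eigenvalues are -4, -2, -2.
t=-4: eigenvector (-3, 2, -3).
t=-2: eigenvector (-2, 1, -2).
t=-2: eigenvector (0, 0, 1).
P = [[-3, -2, 0], [2, 1, 0], [-3, -2, 1]], D = diag(-4, -2, -2), P⁻¹ = [[1, 2, 0], [-2, -3, 0], [-1, 0, 1]].
C⁴ = P·diag(256, 16, 16)·P⁻¹ = [[-704, -1440, 0], [480, 976, 0], [-720, -1440, 16]].
The requested entry is -1440.

-1440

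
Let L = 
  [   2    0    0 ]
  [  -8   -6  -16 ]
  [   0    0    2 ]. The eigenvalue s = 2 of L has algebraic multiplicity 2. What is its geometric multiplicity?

2

L − 2I = [[0, 0, 0], [-8, -8, -16], [0, 0, 0]].
This matrix has rank 1, so its null space has dimension 3 − 1 = 2.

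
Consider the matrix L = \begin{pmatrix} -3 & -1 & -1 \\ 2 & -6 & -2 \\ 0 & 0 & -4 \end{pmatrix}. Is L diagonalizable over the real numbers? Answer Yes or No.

Yes

Characteristic polynomial: p(s) = s^3 + 13s^2 + 56s + 80 = (s + 4)^2(s + 5).
s = -4 has algebraic multiplicity 2; rank(L + 4I) = 1, so geometric multiplicity = 2.
Every eigenvalue has geometric = algebraic multiplicity, so L is diagonalizable.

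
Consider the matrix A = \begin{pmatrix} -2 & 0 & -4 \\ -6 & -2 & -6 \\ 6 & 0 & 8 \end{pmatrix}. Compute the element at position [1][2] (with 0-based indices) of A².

Characteristic polynomial: μ^3 - 4μ^2 - 4μ + 16 = (μ - 4)(μ - 2)(μ + 2), so the eigenvalues are -2, 2, 4.
μ=2: eigenvector (1, 0, -1).
μ=-2: eigenvector (0, 1, 0).
μ=4: eigenvector (-2, -1, 3).
P = [[1, 0, -2], [0, 1, -1], [-1, 0, 3]], D = diag(2, -2, 4), P⁻¹ = [[3, 0, 2], [1, 1, 1], [1, 0, 1]].
A² = P·diag(4, 4, 16)·P⁻¹ = [[-20, 0, -24], [-12, 4, -12], [36, 0, 40]].
The requested entry is -12.

-12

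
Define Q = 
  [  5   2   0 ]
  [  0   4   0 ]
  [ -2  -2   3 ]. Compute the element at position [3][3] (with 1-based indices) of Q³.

Characteristic polynomial: t^3 - 12t^2 + 47t - 60 = (t - 5)(t - 4)(t - 3), so the eigenvalues are 3, 4, 5.
t=5: eigenvector (1, 0, -1).
t=4: eigenvector (-2, 1, 2).
t=3: eigenvector (0, 0, 1).
P = [[1, -2, 0], [0, 1, 0], [-1, 2, 1]], D = diag(5, 4, 3), P⁻¹ = [[1, 2, 0], [0, 1, 0], [1, 0, 1]].
Q³ = P·diag(125, 64, 27)·P⁻¹ = [[125, 122, 0], [0, 64, 0], [-98, -122, 27]].
The requested entry is 27.

27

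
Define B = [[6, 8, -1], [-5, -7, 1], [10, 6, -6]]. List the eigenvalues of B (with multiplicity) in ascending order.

-4, -4, 1

Characteristic polynomial: p(r) = r^3 + 7r^2 + 8r - 16 = (r - 1)(r + 4)^2.
Roots (with multiplicity): -4, -4, 1.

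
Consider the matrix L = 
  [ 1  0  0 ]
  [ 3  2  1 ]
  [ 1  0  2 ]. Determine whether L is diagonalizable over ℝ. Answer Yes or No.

No

Characteristic polynomial: p(λ) = λ^3 - 5λ^2 + 8λ - 4 = (λ - 2)^2(λ - 1).
λ = 2 has algebraic multiplicity 2; rank(L − 2I) = 2, so geometric multiplicity = 1.
Geometric multiplicity < algebraic multiplicity, so L is not diagonalizable.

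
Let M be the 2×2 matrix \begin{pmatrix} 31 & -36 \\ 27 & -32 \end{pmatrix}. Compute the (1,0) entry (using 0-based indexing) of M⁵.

12447

Characteristic polynomial: μ^2 + μ - 20 = (μ - 4)(μ + 5), so the eigenvalues are -5, 4.
μ=-5: eigenvector (1, 1).
μ=4: eigenvector (4, 3).
P = [[1, 4], [1, 3]], D = diag(-5, 4), P⁻¹ = [[-3, 4], [1, -1]].
M⁵ = P·diag(-3125, 1024)·P⁻¹ = [[13471, -16596], [12447, -15572]].
The requested entry is 12447.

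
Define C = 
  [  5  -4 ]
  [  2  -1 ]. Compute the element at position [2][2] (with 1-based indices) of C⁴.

Characteristic polynomial: r^2 - 4r + 3 = (r - 3)(r - 1), so the eigenvalues are 1, 3.
r=1: eigenvector (-1, -1).
r=3: eigenvector (2, 1).
P = [[-1, 2], [-1, 1]], D = diag(1, 3), P⁻¹ = [[1, -2], [1, -1]].
C⁴ = P·diag(1, 81)·P⁻¹ = [[161, -160], [80, -79]].
The requested entry is -79.

-79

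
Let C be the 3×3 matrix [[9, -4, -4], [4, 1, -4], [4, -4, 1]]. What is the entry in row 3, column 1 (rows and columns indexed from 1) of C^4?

Characteristic polynomial: r^3 - 11r^2 + 35r - 25 = (r - 5)^2(r - 1), so the eigenvalues are 1, 5, 5.
r=5: eigenvector (1, 1, 0).
r=5: eigenvector (-1, 0, -1).
r=1: eigenvector (1, 1, 1).
P = [[1, -1, 1], [1, 0, 1], [0, -1, 1]], D = diag(5, 5, 1), P⁻¹ = [[1, 0, -1], [-1, 1, 0], [-1, 1, 1]].
C⁴ = P·diag(625, 625, 1)·P⁻¹ = [[1249, -624, -624], [624, 1, -624], [624, -624, 1]].
The requested entry is 624.

624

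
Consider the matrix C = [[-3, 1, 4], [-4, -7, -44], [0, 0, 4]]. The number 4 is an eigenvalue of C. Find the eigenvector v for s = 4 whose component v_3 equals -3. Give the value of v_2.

C − 4I = [[-7, 1, 4], [-4, -11, -44], [0, 0, 0]].
Solving (C − 4I)v = 0 gives the eigenspace spanned by (0, 12, -3).
With v_3 = -3, v = (0, 12, -3), so v_2 = 12.

12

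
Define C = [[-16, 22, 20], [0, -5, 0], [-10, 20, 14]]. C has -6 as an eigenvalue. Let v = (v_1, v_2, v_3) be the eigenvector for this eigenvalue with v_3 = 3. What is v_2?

C + 6I = [[-10, 22, 20], [0, 1, 0], [-10, 20, 20]].
Solving (C + 6I)v = 0 gives the eigenspace spanned by (6, 0, 3).
With v_3 = 3, v = (6, 0, 3), so v_2 = 0.

0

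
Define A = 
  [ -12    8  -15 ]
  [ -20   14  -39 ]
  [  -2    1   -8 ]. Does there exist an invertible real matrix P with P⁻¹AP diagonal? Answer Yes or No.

Characteristic polynomial: p(s) = s^3 + 6s^2 - 15s - 100 = (s - 4)(s + 5)^2.
s = -5 has algebraic multiplicity 2; rank(A + 5I) = 2, so geometric multiplicity = 1.
Geometric multiplicity < algebraic multiplicity, so A is not diagonalizable.

No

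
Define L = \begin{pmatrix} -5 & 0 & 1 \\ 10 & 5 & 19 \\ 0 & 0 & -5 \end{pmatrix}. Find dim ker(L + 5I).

L + 5I = [[0, 0, 1], [10, 10, 19], [0, 0, 0]].
This matrix has rank 2, so its null space has dimension 3 − 2 = 1.

1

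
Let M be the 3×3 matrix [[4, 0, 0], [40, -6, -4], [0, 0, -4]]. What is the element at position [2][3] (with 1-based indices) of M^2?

40

Characteristic polynomial: s^3 + 6s^2 - 16s - 96 = (s - 4)(s + 4)(s + 6), so the eigenvalues are -6, -4, 4.
s=4: eigenvector (1, 4, 0).
s=-4: eigenvector (0, -2, 1).
s=-6: eigenvector (0, 1, 0).
P = [[1, 0, 0], [4, -2, 1], [0, 1, 0]], D = diag(4, -4, -6), P⁻¹ = [[1, 0, 0], [0, 0, 1], [-4, 1, 2]].
M² = P·diag(16, 16, 36)·P⁻¹ = [[16, 0, 0], [-80, 36, 40], [0, 0, 16]].
The requested entry is 40.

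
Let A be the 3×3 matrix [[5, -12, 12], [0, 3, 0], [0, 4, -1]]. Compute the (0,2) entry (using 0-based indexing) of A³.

252

Characteristic polynomial: t^3 - 7t^2 + 7t + 15 = (t - 5)(t - 3)(t + 1), so the eigenvalues are -1, 3, 5.
t=-1: eigenvector (-2, 0, 1).
t=3: eigenvector (0, 1, 1).
t=5: eigenvector (1, 0, 0).
P = [[-2, 0, 1], [0, 1, 0], [1, 1, 0]], D = diag(-1, 3, 5), P⁻¹ = [[0, -1, 1], [0, 1, 0], [1, -2, 2]].
A³ = P·diag(-1, 27, 125)·P⁻¹ = [[125, -252, 252], [0, 27, 0], [0, 28, -1]].
The requested entry is 252.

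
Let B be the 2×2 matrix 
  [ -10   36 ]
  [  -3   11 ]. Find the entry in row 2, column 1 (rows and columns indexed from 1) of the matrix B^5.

-33

Characteristic polynomial: s^2 - s - 2 = (s - 2)(s + 1), so the eigenvalues are -1, 2.
s=2: eigenvector (3, 1).
s=-1: eigenvector (4, 1).
P = [[3, 4], [1, 1]], D = diag(2, -1), P⁻¹ = [[-1, 4], [1, -3]].
B⁵ = P·diag(32, -1)·P⁻¹ = [[-100, 396], [-33, 131]].
The requested entry is -33.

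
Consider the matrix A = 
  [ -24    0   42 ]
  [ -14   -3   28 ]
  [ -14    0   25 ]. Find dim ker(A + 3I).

2

A + 3I = [[-21, 0, 42], [-14, 0, 28], [-14, 0, 28]].
This matrix has rank 1, so its null space has dimension 3 − 1 = 2.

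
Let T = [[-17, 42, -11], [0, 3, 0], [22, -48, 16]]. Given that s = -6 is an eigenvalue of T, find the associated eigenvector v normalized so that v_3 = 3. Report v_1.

T + 6I = [[-11, 42, -11], [0, 9, 0], [22, -48, 22]].
Solving (T + 6I)v = 0 gives the eigenspace spanned by (-3, 0, 3).
With v_3 = 3, v = (-3, 0, 3), so v_1 = -3.

-3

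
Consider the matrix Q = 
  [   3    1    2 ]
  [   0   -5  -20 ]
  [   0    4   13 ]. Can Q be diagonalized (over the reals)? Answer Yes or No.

No

Characteristic polynomial: p(t) = t^3 - 11t^2 + 39t - 45 = (t - 5)(t - 3)^2.
t = 3 has algebraic multiplicity 2; rank(Q − 3I) = 2, so geometric multiplicity = 1.
Geometric multiplicity < algebraic multiplicity, so Q is not diagonalizable.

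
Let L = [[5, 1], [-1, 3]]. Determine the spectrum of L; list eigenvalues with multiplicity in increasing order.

4, 4

Characteristic polynomial: p(λ) = λ^2 - 8λ + 16 = (λ - 4)^2.
Roots (with multiplicity): 4, 4.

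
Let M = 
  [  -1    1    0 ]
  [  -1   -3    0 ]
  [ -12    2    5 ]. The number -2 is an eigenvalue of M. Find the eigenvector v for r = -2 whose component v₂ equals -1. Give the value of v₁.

1

M + 2I = [[1, 1, 0], [-1, -1, 0], [-12, 2, 7]].
Solving (M + 2I)v = 0 gives the eigenspace spanned by (1, -1, 2).
With v₂ = -1, v = (1, -1, 2), so v₁ = 1.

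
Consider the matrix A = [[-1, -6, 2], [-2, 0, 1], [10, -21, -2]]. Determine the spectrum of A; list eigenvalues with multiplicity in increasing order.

Characteristic polynomial: p(λ) = λ^3 + 3λ^2 - 9λ - 27 = (λ - 3)(λ + 3)^2.
Roots (with multiplicity): -3, -3, 3.

-3, -3, 3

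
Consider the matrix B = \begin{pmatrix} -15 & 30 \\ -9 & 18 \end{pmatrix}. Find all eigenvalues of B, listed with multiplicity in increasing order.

0, 3

Characteristic polynomial: p(r) = r^2 - 3r = r(r - 3).
Roots (with multiplicity): 0, 3.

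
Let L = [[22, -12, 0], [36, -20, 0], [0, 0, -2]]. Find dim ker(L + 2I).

L + 2I = [[24, -12, 0], [36, -18, 0], [0, 0, 0]].
This matrix has rank 1, so its null space has dimension 3 − 1 = 2.

2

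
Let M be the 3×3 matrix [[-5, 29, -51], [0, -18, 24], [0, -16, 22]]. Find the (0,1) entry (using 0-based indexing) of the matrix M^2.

149

Characteristic polynomial: r^3 + r^2 - 32r - 60 = (r - 6)(r + 2)(r + 5), so the eigenvalues are -5, -2, 6.
r=-5: eigenvector (1, 0, 0).
r=-2: eigenvector (-5, 3, 2).
r=6: eigenvector (-2, 1, 1).
P = [[1, -5, -2], [0, 3, 1], [0, 2, 1]], D = diag(-5, -2, 6), P⁻¹ = [[1, 1, 1], [0, 1, -1], [0, -2, 3]].
M² = P·diag(25, 4, 36)·P⁻¹ = [[25, 149, -171], [0, -60, 96], [0, -64, 100]].
The requested entry is 149.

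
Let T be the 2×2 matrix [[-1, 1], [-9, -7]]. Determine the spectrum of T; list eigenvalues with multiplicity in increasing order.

-4, -4

Characteristic polynomial: p(r) = r^2 + 8r + 16 = (r + 4)^2.
Roots (with multiplicity): -4, -4.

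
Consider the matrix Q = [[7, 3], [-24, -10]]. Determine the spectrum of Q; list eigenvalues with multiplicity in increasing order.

-2, -1

Characteristic polynomial: p(r) = r^2 + 3r + 2 = (r + 1)(r + 2).
Roots (with multiplicity): -2, -1.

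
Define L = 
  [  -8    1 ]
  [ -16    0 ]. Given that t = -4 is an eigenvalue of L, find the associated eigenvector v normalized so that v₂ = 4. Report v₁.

1

L + 4I = [[-4, 1], [-16, 4]].
Solving (L + 4I)v = 0 gives the eigenspace spanned by (1, 4).
With v₂ = 4, v = (1, 4), so v₁ = 1.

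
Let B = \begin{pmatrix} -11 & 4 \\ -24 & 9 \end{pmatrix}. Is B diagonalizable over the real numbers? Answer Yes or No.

Yes

Characteristic polynomial: p(λ) = λ^2 + 2λ - 3 = (λ - 1)(λ + 3).
All 2 eigenvalues are distinct, so B is diagonalizable.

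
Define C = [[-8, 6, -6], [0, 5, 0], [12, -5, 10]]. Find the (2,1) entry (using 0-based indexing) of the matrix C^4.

Characteristic polynomial: r^3 - 7r^2 + 2r + 40 = (r - 5)(r - 4)(r + 2), so the eigenvalues are -2, 4, 5.
r=4: eigenvector (1, 0, -2).
r=-2: eigenvector (1, 0, -1).
r=5: eigenvector (0, 1, 1).
P = [[1, 1, 0], [0, 0, 1], [-2, -1, 1]], D = diag(4, -2, 5), P⁻¹ = [[-1, 1, -1], [2, -1, 1], [0, 1, 0]].
C⁴ = P·diag(256, 16, 625)·P⁻¹ = [[-224, 240, -240], [0, 625, 0], [480, 129, 496]].
The requested entry is 129.

129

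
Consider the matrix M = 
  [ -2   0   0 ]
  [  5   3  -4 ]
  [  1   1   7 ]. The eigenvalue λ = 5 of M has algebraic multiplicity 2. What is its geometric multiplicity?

1

M − 5I = [[-7, 0, 0], [5, -2, -4], [1, 1, 2]].
This matrix has rank 2, so its null space has dimension 3 − 2 = 1.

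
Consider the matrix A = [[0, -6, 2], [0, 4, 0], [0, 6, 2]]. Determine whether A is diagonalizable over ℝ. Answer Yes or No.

Yes

Characteristic polynomial: p(λ) = λ^3 - 6λ^2 + 8λ = λ(λ - 4)(λ - 2).
All 3 eigenvalues are distinct, so A is diagonalizable.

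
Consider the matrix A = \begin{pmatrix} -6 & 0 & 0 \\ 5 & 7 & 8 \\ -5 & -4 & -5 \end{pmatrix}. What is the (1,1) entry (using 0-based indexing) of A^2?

Characteristic polynomial: λ^3 + 4λ^2 - 15λ - 18 = (λ - 3)(λ + 1)(λ + 6), so the eigenvalues are -6, -1, 3.
λ=3: eigenvector (0, 2, -1).
λ=-6: eigenvector (1, -1, 1).
λ=-1: eigenvector (0, -1, 1).
P = [[0, 1, 0], [2, -1, -1], [-1, 1, 1]], D = diag(3, -6, -1), P⁻¹ = [[0, 1, 1], [1, 0, 0], [-1, 1, 2]].
A² = P·diag(9, 36, 1)·P⁻¹ = [[36, 0, 0], [-35, 17, 16], [35, -8, -7]].
The requested entry is 17.

17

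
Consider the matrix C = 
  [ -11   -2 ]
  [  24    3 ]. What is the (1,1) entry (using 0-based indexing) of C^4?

-1551

Characteristic polynomial: t^2 + 8t + 15 = (t + 3)(t + 5), so the eigenvalues are -5, -3.
t=-3: eigenvector (-1, 4).
t=-5: eigenvector (1, -3).
P = [[-1, 1], [4, -3]], D = diag(-3, -5), P⁻¹ = [[3, 1], [4, 1]].
C⁴ = P·diag(81, 625)·P⁻¹ = [[2257, 544], [-6528, -1551]].
The requested entry is -1551.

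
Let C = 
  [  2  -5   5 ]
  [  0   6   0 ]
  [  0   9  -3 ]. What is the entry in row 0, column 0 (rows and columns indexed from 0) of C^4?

Characteristic polynomial: s^3 - 5s^2 - 12s + 36 = (s - 6)(s - 2)(s + 3), so the eigenvalues are -3, 2, 6.
s=2: eigenvector (1, 0, 0).
s=6: eigenvector (0, 1, 1).
s=-3: eigenvector (-1, 0, 1).
P = [[1, 0, -1], [0, 1, 0], [0, 1, 1]], D = diag(2, 6, -3), P⁻¹ = [[1, -1, 1], [0, 1, 0], [0, -1, 1]].
C⁴ = P·diag(16, 1296, 81)·P⁻¹ = [[16, 65, -65], [0, 1296, 0], [0, 1215, 81]].
The requested entry is 16.

16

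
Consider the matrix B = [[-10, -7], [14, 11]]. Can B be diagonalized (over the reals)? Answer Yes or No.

Yes

Characteristic polynomial: p(s) = s^2 - s - 12 = (s - 4)(s + 3).
All 2 eigenvalues are distinct, so B is diagonalizable.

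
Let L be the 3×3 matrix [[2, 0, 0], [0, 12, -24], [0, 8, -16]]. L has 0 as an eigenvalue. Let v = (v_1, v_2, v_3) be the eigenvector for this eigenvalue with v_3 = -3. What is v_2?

-6

L = [[2, 0, 0], [0, 12, -24], [0, 8, -16]].
Solving (L)v = 0 gives the eigenspace spanned by (0, -6, -3).
With v_3 = -3, v = (0, -6, -3), so v_2 = -6.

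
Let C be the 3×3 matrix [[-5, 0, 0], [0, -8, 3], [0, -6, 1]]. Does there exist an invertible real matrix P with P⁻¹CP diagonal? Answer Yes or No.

Characteristic polynomial: p(μ) = μ^3 + 12μ^2 + 45μ + 50 = (μ + 2)(μ + 5)^2.
μ = -5 has algebraic multiplicity 2; rank(C + 5I) = 1, so geometric multiplicity = 2.
Every eigenvalue has geometric = algebraic multiplicity, so C is diagonalizable.

Yes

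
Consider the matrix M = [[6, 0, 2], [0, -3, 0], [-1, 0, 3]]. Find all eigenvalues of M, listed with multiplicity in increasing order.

-3, 4, 5

Characteristic polynomial: p(s) = s^3 - 6s^2 - 7s + 60 = (s - 5)(s - 4)(s + 3).
Roots (with multiplicity): -3, 4, 5.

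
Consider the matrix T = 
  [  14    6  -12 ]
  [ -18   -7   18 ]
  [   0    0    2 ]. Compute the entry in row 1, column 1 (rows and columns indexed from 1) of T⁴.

2452

Characteristic polynomial: μ^3 - 9μ^2 + 24μ - 20 = (μ - 5)(μ - 2)^2, so the eigenvalues are 2, 2, 5.
μ=2: eigenvector (2, -2, 1).
μ=2: eigenvector (-1, 2, 0).
μ=5: eigenvector (2, -3, 0).
P = [[2, -1, 2], [-2, 2, -3], [1, 0, 0]], D = diag(2, 2, 5), P⁻¹ = [[0, 0, 1], [3, 2, -2], [2, 1, -2]].
T⁴ = P·diag(16, 16, 625)·P⁻¹ = [[2452, 1218, -2436], [-3654, -1811, 3654], [0, 0, 16]].
The requested entry is 2452.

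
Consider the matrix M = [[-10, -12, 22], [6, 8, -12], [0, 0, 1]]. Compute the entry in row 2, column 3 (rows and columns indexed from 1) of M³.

-144

Characteristic polynomial: λ^3 + λ^2 - 10λ + 8 = (λ - 2)(λ - 1)(λ + 4), so the eigenvalues are -4, 1, 2.
λ=2: eigenvector (-1, 1, 0).
λ=-4: eigenvector (-2, 1, 0).
λ=1: eigenvector (2, 0, 1).
P = [[-1, -2, 2], [1, 1, 0], [0, 0, 1]], D = diag(2, -4, 1), P⁻¹ = [[1, 2, -2], [-1, -1, 2], [0, 0, 1]].
M³ = P·diag(8, -64, 1)·P⁻¹ = [[-136, -144, 274], [72, 80, -144], [0, 0, 1]].
The requested entry is -144.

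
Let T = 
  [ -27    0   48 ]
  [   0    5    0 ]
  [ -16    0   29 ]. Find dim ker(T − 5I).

T − 5I = [[-32, 0, 48], [0, 0, 0], [-16, 0, 24]].
This matrix has rank 1, so its null space has dimension 3 − 1 = 2.

2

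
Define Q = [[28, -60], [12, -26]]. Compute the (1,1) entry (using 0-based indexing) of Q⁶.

Characteristic polynomial: t^2 - 2t - 8 = (t - 4)(t + 2), so the eigenvalues are -2, 4.
t=-2: eigenvector (2, 1).
t=4: eigenvector (5, 2).
P = [[2, 5], [1, 2]], D = diag(-2, 4), P⁻¹ = [[-2, 5], [1, -2]].
Q⁶ = P·diag(64, 4096)·P⁻¹ = [[20224, -40320], [8064, -16064]].
The requested entry is -16064.

-16064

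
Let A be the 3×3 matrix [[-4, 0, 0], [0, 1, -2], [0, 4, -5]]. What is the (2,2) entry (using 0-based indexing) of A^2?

17

Characteristic polynomial: r^3 + 8r^2 + 19r + 12 = (r + 1)(r + 3)(r + 4), so the eigenvalues are -4, -3, -1.
r=-1: eigenvector (0, 1, 1).
r=-4: eigenvector (1, 0, 0).
r=-3: eigenvector (0, 1, 2).
P = [[0, 1, 0], [1, 0, 1], [1, 0, 2]], D = diag(-1, -4, -3), P⁻¹ = [[0, 2, -1], [1, 0, 0], [0, -1, 1]].
A² = P·diag(1, 16, 9)·P⁻¹ = [[16, 0, 0], [0, -7, 8], [0, -16, 17]].
The requested entry is 17.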